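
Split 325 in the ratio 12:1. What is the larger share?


Total parts = 12 + 1 = 13
Value per part = 325 / 13 = 25
First share = 12 * 25 = 300
Second share = 1 * 25 = 25
Larger share = 300

300


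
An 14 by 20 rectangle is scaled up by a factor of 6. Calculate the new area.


Original dimensions: 14 x 20
Enlargement factor = 6
New width = 14 * 6 = 84
New height = 20 * 6 = 120
New area = 84 * 120 = 10080

10080


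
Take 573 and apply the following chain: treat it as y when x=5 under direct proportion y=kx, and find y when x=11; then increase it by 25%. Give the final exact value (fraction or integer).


Start with 573.
Step 1: Direct prop: k = (573)/5; new y = k*11 = 573*11/5 = 6303/5
Step 2: Increase by 25%: 6303/5 * 125/100 = 6303/4
Final result = 6303/4

6303/4


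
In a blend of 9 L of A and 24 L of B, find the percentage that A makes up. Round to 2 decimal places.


Volume of A = 9 L
Volume of B = 24 L
Total volume = 9 + 24 = 33 L
Percentage of A = (9/33) * 100
= 27.27%

27.27


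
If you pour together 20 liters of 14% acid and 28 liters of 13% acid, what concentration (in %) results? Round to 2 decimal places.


Solute in mixture 1 = 14% of 20 L = 20*14/100 = 14/5 L
Solute in mixture 2 = 13% of 28 L = 28*13/100 = 91/25 L
Total solute = 14/5 + 91/25 = 161/25 L
Total volume = 20 + 28 = 48 L
Final concentration = 161/25/48 * 100 = 13.42%

13.42


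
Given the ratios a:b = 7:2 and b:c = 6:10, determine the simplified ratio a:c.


Given a:b = 7:2 and b:c = 6:10
Make b consistent. Multiply first ratio by 6: a:b = 42:12
Multiply second ratio by 2: b:c = 12:20
Now b = 12 in both, so a:b:c = 42:12:20
Therefore a:c = 42:20
Simplify by GCD: a:c = 21:10

21:10


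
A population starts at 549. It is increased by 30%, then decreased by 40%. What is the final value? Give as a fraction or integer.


Start: 549
Step 1: increase by 30% => multiply by 130/100
  549 * 130/100 = 7137/10
Step 2: decrease by 40% => multiply by 60/100
  7137/10 * 60/100 = 21411/50
Final value = 21411/50

21411/50


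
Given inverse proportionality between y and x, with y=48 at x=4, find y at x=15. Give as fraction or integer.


Inverse proportion: y = k/x
Find k: k = 4 * 48 = 192
Compute y at x=15: y = 192/15
y = 64/5

64/5


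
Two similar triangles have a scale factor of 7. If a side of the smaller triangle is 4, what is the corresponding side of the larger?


Similar triangles have proportional sides
Scale factor = 7
Smaller side = 4
Corresponding larger side = 4 * 7
= 28

28


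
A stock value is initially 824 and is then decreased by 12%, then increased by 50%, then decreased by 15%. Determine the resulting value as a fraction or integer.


Start: 824
Step 1: decrease by 12% => multiply by 88/100
  824 * 88/100 = 18128/25
Step 2: increase by 50% => multiply by 150/100
  18128/25 * 150/100 = 27192/25
Step 3: decrease by 15% => multiply by 85/100
  27192/25 * 85/100 = 115566/125
Final value = 115566/125

115566/125


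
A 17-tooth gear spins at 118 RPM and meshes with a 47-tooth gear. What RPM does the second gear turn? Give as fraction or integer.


Gear ratio: teeth_A * RPM_A = teeth_B * RPM_B
17 * 118 = 47 * RPM_B
2006 = 47 * RPM_B
RPM_B = 2006 / 47
RPM_B = 2006/47

2006/47


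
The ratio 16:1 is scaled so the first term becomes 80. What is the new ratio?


Original ratio: 16:1
First term target: 80
Scale factor = 80 / 16 = 5
Multiply second term: 1 * 5 = 5
Equivalent ratio = 80:5

80:5


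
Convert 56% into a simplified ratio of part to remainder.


Part = 56%, Remainder = 44%
Ratio = 56:44
GCD(56, 44) = 4
Simplify: 14:11 = 14:11

14:11


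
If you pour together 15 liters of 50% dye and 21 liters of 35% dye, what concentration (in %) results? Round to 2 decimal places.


Solute in mixture 1 = 50% of 15 L = 15*50/100 = 15/2 L
Solute in mixture 2 = 35% of 21 L = 21*35/100 = 147/20 L
Total solute = 15/2 + 147/20 = 297/20 L
Total volume = 15 + 21 = 36 L
Final concentration = 297/20/36 * 100 = 41.25%

41.25


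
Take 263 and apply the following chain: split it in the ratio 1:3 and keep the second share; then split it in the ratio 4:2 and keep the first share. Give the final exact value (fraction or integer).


Start with 263.
Step 1: Split 1:3, second share = 263 * 3/4 = 789/4
Step 2: Split 4:2, first share = 789/4 * 4/6 = 263/2
Final result = 263/2

263/2


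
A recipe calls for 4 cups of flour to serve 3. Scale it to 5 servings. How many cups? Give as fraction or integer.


Original: 4 cups for 3 servings
Target servings = 5
Scaling factor = 5/3
New amount = 4 * 5/3
= 20/3
= 20/3 cups

20/3


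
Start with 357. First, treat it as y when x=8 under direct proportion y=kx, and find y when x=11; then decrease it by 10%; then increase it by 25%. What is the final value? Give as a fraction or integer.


Start with 357.
Step 1: Direct prop: k = (357)/8; new y = k*11 = 357*11/8 = 3927/8
Step 2: Decrease by 10%: 3927/8 * 90/100 = 35343/80
Step 3: Increase by 25%: 35343/80 * 125/100 = 35343/64
Final result = 35343/64

35343/64


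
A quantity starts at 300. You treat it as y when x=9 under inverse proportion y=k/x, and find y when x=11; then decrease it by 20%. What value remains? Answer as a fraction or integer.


Start with 300.
Step 1: Inverse prop: k = (300)*9; new y = k/11 = 300*9/11 = 2700/11
Step 2: Decrease by 20%: 2700/11 * 80/100 = 2160/11
Final result = 2160/11

2160/11


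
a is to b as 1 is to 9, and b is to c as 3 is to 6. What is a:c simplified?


Given a:b = 1:9 and b:c = 3:6
Make b consistent. Multiply first ratio by 3: a:b = 3:27
Multiply second ratio by 9: b:c = 27:54
Now b = 27 in both, so a:b:c = 3:27:54
Therefore a:c = 3:54
Simplify by GCD: a:c = 1:18

1:18


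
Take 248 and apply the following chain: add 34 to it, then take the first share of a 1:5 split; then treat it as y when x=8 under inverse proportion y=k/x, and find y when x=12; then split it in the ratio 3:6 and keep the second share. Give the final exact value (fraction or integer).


Start with 248.
Step 1: Add 34: 248+34=282; split 1:5 first = 282*1/6 = 47
Step 2: Inverse prop: k = (47)*8; new y = k/12 = 47*8/12 = 94/3
Step 3: Split 3:6, second share = 94/3 * 6/9 = 188/9
Final result = 188/9

188/9


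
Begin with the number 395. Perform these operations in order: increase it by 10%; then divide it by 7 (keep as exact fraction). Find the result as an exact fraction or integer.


Start with 395.
Step 1: Increase by 10%: 395 * 110/100 = 869/2
Step 2: Divide by 7: 869/2 / 7 = 869/14
Final result = 869/14

869/14


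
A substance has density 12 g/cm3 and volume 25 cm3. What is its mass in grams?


Using mass = density * volume
Density = 12 g/cm3
Volume = 25 cm3
Mass = 12 * 25
= 300 g

300


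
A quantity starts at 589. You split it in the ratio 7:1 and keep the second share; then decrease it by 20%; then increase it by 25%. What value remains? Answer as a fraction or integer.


Start with 589.
Step 1: Split 7:1, second share = 589 * 1/8 = 589/8
Step 2: Decrease by 20%: 589/8 * 80/100 = 589/10
Step 3: Increase by 25%: 589/10 * 125/100 = 589/8
Final result = 589/8

589/8


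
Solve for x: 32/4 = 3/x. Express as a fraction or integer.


Setting up: 32/4 = 3/x
Cross multiply: 32 * x = 4 * 3
32x = 12
x = 12/32
x = 3/8

3/8


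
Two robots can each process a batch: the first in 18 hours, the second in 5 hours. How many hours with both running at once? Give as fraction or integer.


Rate of A = 1/18 job per hour
Rate of B = 1/5 job per hour
Combined rate = 1/18 + 1/5
Find common denominator: (5 + 18)/(18*5) = 23/90
Combined rate = 23/90 job per hour
Time together = 1 / (23/90) = 90/23 hours

90/23


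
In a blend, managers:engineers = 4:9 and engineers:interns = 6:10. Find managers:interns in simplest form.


Given a:b = 4:9 and b:c = 6:10
Make b consistent. Multiply first ratio by 6: a:b = 24:54
Multiply second ratio by 9: b:c = 54:90
Now b = 54 in both, so a:b:c = 24:54:90
Therefore a:c = 24:90
Simplify by GCD: a:c = 4:15

4:15


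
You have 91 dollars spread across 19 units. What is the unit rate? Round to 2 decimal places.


Total dollars = 91
Number of units = 19
Unit rate = 91 / 19
= 4.79 dollars per unit

4.79


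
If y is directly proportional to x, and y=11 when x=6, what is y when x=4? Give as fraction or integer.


Direct proportion: y = kx
Find k: k = 11/6 = 11/6
Compute y at x=4: y = 11/6 * 4
y = 22/3

22/3


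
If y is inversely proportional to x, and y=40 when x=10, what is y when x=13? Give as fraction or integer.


Inverse proportion: y = k/x
Find k: k = 10 * 40 = 400
Compute y at x=13: y = 400/13
y = 400/13

400/13


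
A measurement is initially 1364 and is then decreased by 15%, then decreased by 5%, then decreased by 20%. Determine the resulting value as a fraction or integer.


Start: 1364
Step 1: decrease by 15% => multiply by 85/100
  1364 * 85/100 = 5797/5
Step 2: decrease by 5% => multiply by 95/100
  5797/5 * 95/100 = 110143/100
Step 3: decrease by 20% => multiply by 80/100
  110143/100 * 80/100 = 110143/125
Final value = 110143/125

110143/125


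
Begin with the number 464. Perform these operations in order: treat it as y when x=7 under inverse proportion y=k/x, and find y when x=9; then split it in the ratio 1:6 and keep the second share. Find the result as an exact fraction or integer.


Start with 464.
Step 1: Inverse prop: k = (464)*7; new y = k/9 = 464*7/9 = 3248/9
Step 2: Split 1:6, second share = 3248/9 * 6/7 = 928/3
Final result = 928/3

928/3


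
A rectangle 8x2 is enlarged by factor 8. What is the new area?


Original dimensions: 8 x 2
Enlargement factor = 8
New width = 8 * 8 = 64
New height = 2 * 8 = 16
New area = 64 * 16 = 1024

1024


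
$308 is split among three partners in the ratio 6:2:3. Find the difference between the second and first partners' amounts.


Total parts = 6 + 2 + 3 = 11
Value per part = 308 / 11 = 28
Shares: 6*28=168, 2*28=56, 3*28=84
Second share = 56, first share = 168
Difference = |56 - 168| = 112

112


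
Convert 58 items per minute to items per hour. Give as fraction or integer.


Converting from per minute to per hour
Rate = 58 items per minute
Multiply by 60: 58 * 60
= 3480 items per hour

3480


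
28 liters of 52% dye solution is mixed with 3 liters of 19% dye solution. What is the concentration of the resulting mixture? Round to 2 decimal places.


Solute in mixture 1 = 52% of 28 L = 28*52/100 = 364/25 L
Solute in mixture 2 = 19% of 3 L = 3*19/100 = 57/100 L
Total solute = 364/25 + 57/100 = 1513/100 L
Total volume = 28 + 3 = 31 L
Final concentration = 1513/100/31 * 100 = 48.81%

48.81


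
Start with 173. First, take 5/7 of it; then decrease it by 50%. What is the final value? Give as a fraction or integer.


Start with 173.
Step 1: Take 5/7: 173 * 5/7 = 865/7
Step 2: Decrease by 50%: 865/7 * 50/100 = 865/14
Final result = 865/14

865/14


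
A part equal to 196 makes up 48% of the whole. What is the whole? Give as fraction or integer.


Given: 196 is 48% of the whole
Set up: 196 = 48/100 * whole
whole = 196 * 100 / 48
whole = 19600 / 48
whole = 1225/3

1225/3


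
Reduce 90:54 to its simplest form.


Find GCD(90, 54)
GCD = 18
Divide both by 18: 90/18 = 5, 54/18 = 3
Simplified ratio = 5:3

5:3


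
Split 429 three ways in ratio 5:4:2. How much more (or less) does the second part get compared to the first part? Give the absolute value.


Total parts = 5 + 4 + 2 = 11
Value per part = 429 / 11 = 39
Shares: 5*39=195, 4*39=156, 2*39=78
Second share = 156, first share = 195
Difference = |156 - 195| = 39

39


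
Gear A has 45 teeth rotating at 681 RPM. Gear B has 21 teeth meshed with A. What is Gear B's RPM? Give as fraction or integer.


Gear ratio: teeth_A * RPM_A = teeth_B * RPM_B
45 * 681 = 21 * RPM_B
30645 = 21 * RPM_B
RPM_B = 30645 / 21
RPM_B = 10215/7

10215/7


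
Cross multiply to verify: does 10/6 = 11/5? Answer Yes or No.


Cross multiply to check 10/6 = 11/5
Left cross product: 10 * 5 = 50
Right cross product: 6 * 11 = 66
50 != 66
Not equal, so proportions differ => No

No


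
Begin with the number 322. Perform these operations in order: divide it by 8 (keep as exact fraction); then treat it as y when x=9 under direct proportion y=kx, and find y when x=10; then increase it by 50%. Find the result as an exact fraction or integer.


Start with 322.
Step 1: Divide by 8: 322 / 8 = 161/4
Step 2: Direct prop: k = (161/4)/9; new y = k*10 = 161/4*10/9 = 805/18
Step 3: Increase by 50%: 805/18 * 150/100 = 805/12
Final result = 805/12

805/12


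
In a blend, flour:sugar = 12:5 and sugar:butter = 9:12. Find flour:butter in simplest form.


Given a:b = 12:5 and b:c = 9:12
Make b consistent. Multiply first ratio by 9: a:b = 108:45
Multiply second ratio by 5: b:c = 45:60
Now b = 45 in both, so a:b:c = 108:45:60
Therefore a:c = 108:60
Simplify by GCD: a:c = 9:5

9:5


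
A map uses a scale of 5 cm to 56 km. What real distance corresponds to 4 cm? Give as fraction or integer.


Map scale: 5 cm = 56 km
Measured distance on map = 4 cm
Set up proportion: 4 * 56 / 5
= 224 / 5
= 224/5 km

224/5


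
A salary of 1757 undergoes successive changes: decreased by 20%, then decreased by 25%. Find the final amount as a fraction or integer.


Start: 1757
Step 1: decrease by 20% => multiply by 80/100
  1757 * 80/100 = 7028/5
Step 2: decrease by 25% => multiply by 75/100
  7028/5 * 75/100 = 5271/5
Final value = 5271/5

5271/5


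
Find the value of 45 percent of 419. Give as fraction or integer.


Compute 45% of 419
Convert percentage: 45% = 45/100
Multiply: 419 * 45/100
= 18855/100
= 3771/20

3771/20


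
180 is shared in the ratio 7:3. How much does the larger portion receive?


Total parts = 7 + 3 = 10
Value per part = 180 / 10 = 18
First share = 7 * 18 = 126
Second share = 3 * 18 = 54
Larger share = 126

126


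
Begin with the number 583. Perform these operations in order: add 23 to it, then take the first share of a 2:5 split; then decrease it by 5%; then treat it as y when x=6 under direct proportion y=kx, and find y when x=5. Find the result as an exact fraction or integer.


Start with 583.
Step 1: Add 23: 583+23=606; split 2:5 first = 606*2/7 = 1212/7
Step 2: Decrease by 5%: 1212/7 * 95/100 = 5757/35
Step 3: Direct prop: k = (5757/35)/6; new y = k*5 = 5757/35*5/6 = 1919/14
Final result = 1919/14

1919/14


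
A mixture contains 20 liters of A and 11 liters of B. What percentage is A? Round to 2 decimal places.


Volume of A = 20 L
Volume of B = 11 L
Total volume = 20 + 11 = 31 L
Percentage of A = (20/31) * 100
= 64.52%

64.52


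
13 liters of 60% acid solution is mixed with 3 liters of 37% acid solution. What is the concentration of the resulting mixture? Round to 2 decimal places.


Solute in mixture 1 = 60% of 13 L = 13*60/100 = 39/5 L
Solute in mixture 2 = 37% of 3 L = 3*37/100 = 111/100 L
Total solute = 39/5 + 111/100 = 891/100 L
Total volume = 13 + 3 = 16 L
Final concentration = 891/100/16 * 100 = 55.69%

55.69


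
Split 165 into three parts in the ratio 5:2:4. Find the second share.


Ratio = 5:2:4
Total parts = 5 + 2 + 4 = 11
Value per part = 165 / 11 = 15
First share = 5 * 15 = 75
Middle share = 2 * 15 = 30
Third share = 4 * 15 = 60

30


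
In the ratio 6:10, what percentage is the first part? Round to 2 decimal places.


Total parts = 6 + 10 = 16
First part fraction = 6/16
Percentage = (6/16) * 100
= 0.375 * 100
= 37.50%

37.50


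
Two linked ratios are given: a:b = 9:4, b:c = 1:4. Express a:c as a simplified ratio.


Given a:b = 9:4 and b:c = 1:4
Make b consistent. Multiply first ratio by 1: a:b = 9:4
Multiply second ratio by 4: b:c = 4:16
Now b = 4 in both, so a:b:c = 9:4:16
Therefore a:c = 9:16
Simplify by GCD: a:c = 9:16

9:16


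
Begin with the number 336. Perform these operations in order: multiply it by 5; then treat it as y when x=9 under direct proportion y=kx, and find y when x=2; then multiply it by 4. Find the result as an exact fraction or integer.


Start with 336.
Step 1: Multiply by 5: 336 * 5 = 1680
Step 2: Direct prop: k = (1680)/9; new y = k*2 = 1680*2/9 = 1120/3
Step 3: Multiply by 4: 1120/3 * 4 = 4480/3
Final result = 4480/3

4480/3


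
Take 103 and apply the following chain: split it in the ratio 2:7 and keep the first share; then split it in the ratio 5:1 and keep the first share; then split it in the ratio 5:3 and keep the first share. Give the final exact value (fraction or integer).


Start with 103.
Step 1: Split 2:7, first share = 103 * 2/9 = 206/9
Step 2: Split 5:1, first share = 206/9 * 5/6 = 515/27
Step 3: Split 5:3, first share = 515/27 * 5/8 = 2575/216
Final result = 2575/216

2575/216


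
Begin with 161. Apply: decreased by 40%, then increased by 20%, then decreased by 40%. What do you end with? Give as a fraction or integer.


Start: 161
Step 1: decrease by 40% => multiply by 60/100
  161 * 60/100 = 483/5
Step 2: increase by 20% => multiply by 120/100
  483/5 * 120/100 = 2898/25
Step 3: decrease by 40% => multiply by 60/100
  2898/25 * 60/100 = 8694/125
Final value = 8694/125

8694/125


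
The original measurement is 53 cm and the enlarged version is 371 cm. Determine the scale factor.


Original length = 53 cm
Scaled length = 371 cm
Scale factor = 371 / 53
= 7

7


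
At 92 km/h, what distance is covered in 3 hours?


Using distance = speed * time
Speed = 92 km/h
Time = 3 hours
Distance = 92 * 3
= 276 km

276


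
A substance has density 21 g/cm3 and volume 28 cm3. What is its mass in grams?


Using mass = density * volume
Density = 21 g/cm3
Volume = 28 cm3
Mass = 21 * 28
= 588 g

588


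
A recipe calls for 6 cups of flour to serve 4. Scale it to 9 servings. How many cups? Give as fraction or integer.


Original: 6 cups for 4 servings
Target servings = 9
Scaling factor = 9/4
New amount = 6 * 9/4
= 54/4
= 27/2 cups

27/2


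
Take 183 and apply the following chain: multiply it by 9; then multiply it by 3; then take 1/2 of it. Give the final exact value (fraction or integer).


Start with 183.
Step 1: Multiply by 9: 183 * 9 = 1647
Step 2: Multiply by 3: 1647 * 3 = 4941
Step 3: Take 1/2: 4941 * 1/2 = 4941/2
Final result = 4941/2

4941/2


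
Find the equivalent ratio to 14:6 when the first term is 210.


Original ratio: 14:6
First term target: 210
Scale factor = 210 / 14 = 15
Multiply second term: 6 * 15 = 90
Equivalent ratio = 210:90

210:90


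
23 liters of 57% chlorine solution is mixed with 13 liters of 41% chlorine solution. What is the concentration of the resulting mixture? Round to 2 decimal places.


Solute in mixture 1 = 57% of 23 L = 23*57/100 = 1311/100 L
Solute in mixture 2 = 41% of 13 L = 13*41/100 = 533/100 L
Total solute = 1311/100 + 533/100 = 461/25 L
Total volume = 23 + 13 = 36 L
Final concentration = 461/25/36 * 100 = 51.22%

51.22


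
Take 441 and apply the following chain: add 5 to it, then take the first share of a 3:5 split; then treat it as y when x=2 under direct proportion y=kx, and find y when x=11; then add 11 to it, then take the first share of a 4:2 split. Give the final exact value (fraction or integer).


Start with 441.
Step 1: Add 5: 441+5=446; split 3:5 first = 446*3/8 = 669/4
Step 2: Direct prop: k = (669/4)/2; new y = k*11 = 669/4*11/2 = 7359/8
Step 3: Add 11: 7359/8+11=7447/8; split 4:2 first = 7447/8*4/6 = 7447/12
Final result = 7447/12

7447/12


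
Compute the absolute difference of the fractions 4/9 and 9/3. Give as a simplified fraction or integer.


Simplify: 4/9 = 4/9 and 9/3 = 3
Find common denominator: LCD = 9
Convert: 4/9 and 27/9
Difference = |4 - 27|/9 = 23/9
Simplified = 23/9

23/9


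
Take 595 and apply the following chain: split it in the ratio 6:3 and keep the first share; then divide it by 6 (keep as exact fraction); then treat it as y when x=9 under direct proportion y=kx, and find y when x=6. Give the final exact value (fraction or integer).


Start with 595.
Step 1: Split 6:3, first share = 595 * 6/9 = 1190/3
Step 2: Divide by 6: 1190/3 / 6 = 595/9
Step 3: Direct prop: k = (595/9)/9; new y = k*6 = 595/9*6/9 = 1190/27
Final result = 1190/27

1190/27


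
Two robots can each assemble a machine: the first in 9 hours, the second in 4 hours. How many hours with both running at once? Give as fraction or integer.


Rate of A = 1/9 job per hour
Rate of B = 1/4 job per hour
Combined rate = 1/9 + 1/4
Find common denominator: (4 + 9)/(9*4) = 13/36
Combined rate = 13/36 job per hour
Time together = 1 / (13/36) = 36/13 hours

36/13


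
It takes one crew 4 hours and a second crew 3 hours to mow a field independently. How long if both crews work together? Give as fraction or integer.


Rate of A = 1/4 job per hour
Rate of B = 1/3 job per hour
Combined rate = 1/4 + 1/3
Find common denominator: (3 + 4)/(4*3) = 7/12
Combined rate = 7/12 job per hour
Time together = 1 / (7/12) = 12/7 hours

12/7


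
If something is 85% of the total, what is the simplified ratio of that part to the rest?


Part = 85%, Remainder = 15%
Ratio = 85:15
GCD(85, 15) = 5
Simplify: 17:3 = 17:3

17:3


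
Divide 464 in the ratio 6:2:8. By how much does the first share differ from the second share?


Total parts = 6 + 2 + 8 = 16
Value per part = 464 / 16 = 29
Shares: 6*29=174, 2*29=58, 8*29=232
First share = 174, second share = 58
Difference = |174 - 58| = 116

116


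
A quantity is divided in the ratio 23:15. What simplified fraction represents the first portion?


Total parts = 23 + 15 = 38
First part fraction = 23/38
Simplify: 23/38 = 23/38

23/38


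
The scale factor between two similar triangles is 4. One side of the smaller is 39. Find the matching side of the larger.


Similar triangles have proportional sides
Scale factor = 4
Smaller side = 39
Corresponding larger side = 39 * 4
= 156

156


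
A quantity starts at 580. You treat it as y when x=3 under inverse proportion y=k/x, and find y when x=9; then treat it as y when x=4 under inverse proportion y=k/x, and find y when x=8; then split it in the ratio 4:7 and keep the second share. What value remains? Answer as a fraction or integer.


Start with 580.
Step 1: Inverse prop: k = (580)*3; new y = k/9 = 580*3/9 = 580/3
Step 2: Inverse prop: k = (580/3)*4; new y = k/8 = 580/3*4/8 = 290/3
Step 3: Split 4:7, second share = 290/3 * 7/11 = 2030/33
Final result = 2030/33

2030/33


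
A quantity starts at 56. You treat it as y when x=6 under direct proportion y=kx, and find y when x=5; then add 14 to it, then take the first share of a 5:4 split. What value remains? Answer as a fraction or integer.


Start with 56.
Step 1: Direct prop: k = (56)/6; new y = k*5 = 56*5/6 = 140/3
Step 2: Add 14: 140/3+14=182/3; split 5:4 first = 182/3*5/9 = 910/27
Final result = 910/27

910/27


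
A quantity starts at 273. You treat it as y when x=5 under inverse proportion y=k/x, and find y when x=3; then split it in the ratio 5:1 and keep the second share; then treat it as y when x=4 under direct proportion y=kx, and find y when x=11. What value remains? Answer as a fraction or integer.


Start with 273.
Step 1: Inverse prop: k = (273)*5; new y = k/3 = 273*5/3 = 455
Step 2: Split 5:1, second share = 455 * 1/6 = 455/6
Step 3: Direct prop: k = (455/6)/4; new y = k*11 = 455/6*11/4 = 5005/24
Final result = 5005/24

5005/24


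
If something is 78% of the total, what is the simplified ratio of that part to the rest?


Part = 78%, Remainder = 22%
Ratio = 78:22
GCD(78, 22) = 2
Simplify: 39:11 = 39:11

39:11


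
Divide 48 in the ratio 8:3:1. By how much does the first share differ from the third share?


Total parts = 8 + 3 + 1 = 12
Value per part = 48 / 12 = 4
Shares: 8*4=32, 3*4=12, 1*4=4
First share = 32, third share = 4
Difference = |32 - 4| = 28

28


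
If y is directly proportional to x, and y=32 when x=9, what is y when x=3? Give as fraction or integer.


Direct proportion: y = kx
Find k: k = 32/9 = 32/9
Compute y at x=3: y = 32/9 * 3
y = 32/3

32/3


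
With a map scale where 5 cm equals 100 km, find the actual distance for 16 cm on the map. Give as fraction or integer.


Map scale: 5 cm = 100 km
Measured distance on map = 16 cm
Set up proportion: 16 * 100 / 5
= 1600 / 5
= 320 km

320


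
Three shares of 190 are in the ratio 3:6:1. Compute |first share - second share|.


Total parts = 3 + 6 + 1 = 10
Value per part = 190 / 10 = 19
Shares: 3*19=57, 6*19=114, 1*19=19
First share = 57, second share = 114
Difference = |57 - 114| = 57

57


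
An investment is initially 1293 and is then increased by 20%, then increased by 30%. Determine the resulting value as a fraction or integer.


Start: 1293
Step 1: increase by 20% => multiply by 120/100
  1293 * 120/100 = 7758/5
Step 2: increase by 30% => multiply by 130/100
  7758/5 * 130/100 = 50427/25
Final value = 50427/25

50427/25


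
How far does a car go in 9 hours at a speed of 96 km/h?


Using distance = speed * time
Speed = 96 km/h
Time = 9 hours
Distance = 96 * 9
= 864 km

864


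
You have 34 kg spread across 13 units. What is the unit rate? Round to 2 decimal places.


Total kg = 34
Number of units = 13
Unit rate = 34 / 13
= 2.62 kg per unit

2.62


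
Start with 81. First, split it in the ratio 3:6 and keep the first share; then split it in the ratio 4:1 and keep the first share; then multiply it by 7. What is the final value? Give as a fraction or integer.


Start with 81.
Step 1: Split 3:6, first share = 81 * 3/9 = 27
Step 2: Split 4:1, first share = 27 * 4/5 = 108/5
Step 3: Multiply by 7: 108/5 * 7 = 756/5
Final result = 756/5

756/5


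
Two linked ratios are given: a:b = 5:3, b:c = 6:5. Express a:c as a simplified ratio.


Given a:b = 5:3 and b:c = 6:5
Make b consistent. Multiply first ratio by 6: a:b = 30:18
Multiply second ratio by 3: b:c = 18:15
Now b = 18 in both, so a:b:c = 30:18:15
Therefore a:c = 30:15
Simplify by GCD: a:c = 2:1

2:1


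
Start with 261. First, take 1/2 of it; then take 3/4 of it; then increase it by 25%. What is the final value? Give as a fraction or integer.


Start with 261.
Step 1: Take 1/2: 261 * 1/2 = 261/2
Step 2: Take 3/4: 261/2 * 3/4 = 783/8
Step 3: Increase by 25%: 783/8 * 125/100 = 3915/32
Final result = 3915/32

3915/32


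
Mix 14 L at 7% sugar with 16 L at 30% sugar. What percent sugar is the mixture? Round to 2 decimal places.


Solute in mixture 1 = 7% of 14 L = 14*7/100 = 49/50 L
Solute in mixture 2 = 30% of 16 L = 16*30/100 = 24/5 L
Total solute = 49/50 + 24/5 = 289/50 L
Total volume = 14 + 16 = 30 L
Final concentration = 289/50/30 * 100 = 19.27%

19.27


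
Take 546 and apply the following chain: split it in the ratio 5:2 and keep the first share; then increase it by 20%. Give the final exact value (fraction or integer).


Start with 546.
Step 1: Split 5:2, first share = 546 * 5/7 = 390
Step 2: Increase by 20%: 390 * 120/100 = 468
Final result = 468

468


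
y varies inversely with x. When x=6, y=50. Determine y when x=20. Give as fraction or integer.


Inverse proportion: y = k/x
Find k: k = 6 * 50 = 300
Compute y at x=20: y = 300/20
y = 15

15


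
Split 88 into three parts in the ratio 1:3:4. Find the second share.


Ratio = 1:3:4
Total parts = 1 + 3 + 4 = 8
Value per part = 88 / 8 = 11
First share = 1 * 11 = 11
Middle share = 3 * 11 = 33
Third share = 4 * 11 = 44

33


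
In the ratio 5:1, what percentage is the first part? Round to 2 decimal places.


Total parts = 5 + 1 = 6
First part fraction = 5/6
Percentage = (5/6) * 100
= 0.833333 * 100
= 83.33%

83.33


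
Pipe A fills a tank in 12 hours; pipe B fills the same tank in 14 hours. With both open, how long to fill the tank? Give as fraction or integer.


Rate of A = 1/12 job per hour
Rate of B = 1/14 job per hour
Combined rate = 1/12 + 1/14
Find common denominator: (14 + 12)/(12*14) = 26/168
Combined rate = 13/84 job per hour
Time together = 1 / (13/84) = 84/13 hours

84/13


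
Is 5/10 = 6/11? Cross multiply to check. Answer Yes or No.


Cross multiply to check 5/10 = 6/11
Left cross product: 5 * 11 = 55
Right cross product: 10 * 6 = 60
55 != 60
Not equal, so proportions differ => No

No


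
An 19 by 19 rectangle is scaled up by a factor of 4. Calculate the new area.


Original dimensions: 19 x 19
Enlargement factor = 4
New width = 19 * 4 = 76
New height = 19 * 4 = 76
New area = 76 * 76 = 5776

5776


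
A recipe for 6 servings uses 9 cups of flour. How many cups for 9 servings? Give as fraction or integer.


Original: 9 cups for 6 servings
Target servings = 9
Scaling factor = 9/6
New amount = 9 * 9/6
= 81/6
= 27/2 cups

27/2


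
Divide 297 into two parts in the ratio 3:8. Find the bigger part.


Total parts = 3 + 8 = 11
Value per part = 297 / 11 = 27
First share = 3 * 27 = 81
Second share = 8 * 27 = 216
Larger share = 216

216


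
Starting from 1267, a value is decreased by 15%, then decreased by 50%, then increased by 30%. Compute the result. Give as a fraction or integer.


Start: 1267
Step 1: decrease by 15% => multiply by 85/100
  1267 * 85/100 = 21539/20
Step 2: decrease by 50% => multiply by 50/100
  21539/20 * 50/100 = 21539/40
Step 3: increase by 30% => multiply by 130/100
  21539/40 * 130/100 = 280007/400
Final value = 280007/400

280007/400


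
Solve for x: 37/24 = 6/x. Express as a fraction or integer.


Setting up: 37/24 = 6/x
Cross multiply: 37 * x = 24 * 6
37x = 144
x = 144/37
x = 144/37

144/37


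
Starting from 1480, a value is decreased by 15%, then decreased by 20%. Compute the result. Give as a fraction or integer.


Start: 1480
Step 1: decrease by 15% => multiply by 85/100
  1480 * 85/100 = 1258
Step 2: decrease by 20% => multiply by 80/100
  1258 * 80/100 = 5032/5
Final value = 5032/5

5032/5


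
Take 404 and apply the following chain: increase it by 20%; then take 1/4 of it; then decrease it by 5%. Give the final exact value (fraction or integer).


Start with 404.
Step 1: Increase by 20%: 404 * 120/100 = 2424/5
Step 2: Take 1/4: 2424/5 * 1/4 = 606/5
Step 3: Decrease by 5%: 606/5 * 95/100 = 5757/50
Final result = 5757/50

5757/50


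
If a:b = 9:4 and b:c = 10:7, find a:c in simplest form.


Given a:b = 9:4 and b:c = 10:7
Make b consistent. Multiply first ratio by 10: a:b = 90:40
Multiply second ratio by 4: b:c = 40:28
Now b = 40 in both, so a:b:c = 90:40:28
Therefore a:c = 90:28
Simplify by GCD: a:c = 45:14

45:14


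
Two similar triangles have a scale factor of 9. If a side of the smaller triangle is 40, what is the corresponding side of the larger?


Similar triangles have proportional sides
Scale factor = 9
Smaller side = 40
Corresponding larger side = 40 * 9
= 360

360


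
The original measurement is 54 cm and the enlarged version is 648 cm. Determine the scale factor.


Original length = 54 cm
Scaled length = 648 cm
Scale factor = 648 / 54
= 12

12


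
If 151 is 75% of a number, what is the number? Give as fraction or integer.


Given: 151 is 75% of the whole
Set up: 151 = 75/100 * whole
whole = 151 * 100 / 75
whole = 15100 / 75
whole = 604/3

604/3


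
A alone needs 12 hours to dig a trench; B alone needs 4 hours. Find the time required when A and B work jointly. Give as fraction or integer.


Rate of A = 1/12 job per hour
Rate of B = 1/4 job per hour
Combined rate = 1/12 + 1/4
Find common denominator: (4 + 12)/(12*4) = 16/48
Combined rate = 1/3 job per hour
Time together = 1 / (1/3) = 3 hours

3


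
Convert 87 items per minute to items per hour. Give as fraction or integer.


Converting from per minute to per hour
Rate = 87 items per minute
Multiply by 60: 87 * 60
= 5220 items per hour

5220


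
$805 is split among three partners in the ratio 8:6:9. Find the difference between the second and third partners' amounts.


Total parts = 8 + 6 + 9 = 23
Value per part = 805 / 23 = 35
Shares: 8*35=280, 6*35=210, 9*35=315
Second share = 210, third share = 315
Difference = |210 - 315| = 105

105


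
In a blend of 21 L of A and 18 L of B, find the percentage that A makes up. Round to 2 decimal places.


Volume of A = 21 L
Volume of B = 18 L
Total volume = 21 + 18 = 39 L
Percentage of A = (21/39) * 100
= 53.85%

53.85


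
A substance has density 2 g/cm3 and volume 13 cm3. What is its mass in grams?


Using mass = density * volume
Density = 2 g/cm3
Volume = 13 cm3
Mass = 2 * 13
= 26 g

26


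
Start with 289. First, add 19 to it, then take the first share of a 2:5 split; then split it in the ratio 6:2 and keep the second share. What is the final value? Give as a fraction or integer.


Start with 289.
Step 1: Add 19: 289+19=308; split 2:5 first = 308*2/7 = 88
Step 2: Split 6:2, second share = 88 * 2/8 = 22
Final result = 22

22


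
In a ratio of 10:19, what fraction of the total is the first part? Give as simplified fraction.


Total parts = 10 + 19 = 29
First part fraction = 10/29
Simplify: 10/29 = 10/29

10/29


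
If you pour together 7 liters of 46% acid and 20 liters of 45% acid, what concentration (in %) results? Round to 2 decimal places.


Solute in mixture 1 = 46% of 7 L = 7*46/100 = 161/50 L
Solute in mixture 2 = 45% of 20 L = 20*45/100 = 9 L
Total solute = 161/50 + 9 = 611/50 L
Total volume = 7 + 20 = 27 L
Final concentration = 611/50/27 * 100 = 45.26%

45.26


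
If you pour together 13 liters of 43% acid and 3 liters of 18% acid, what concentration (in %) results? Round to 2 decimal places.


Solute in mixture 1 = 43% of 13 L = 13*43/100 = 559/100 L
Solute in mixture 2 = 18% of 3 L = 3*18/100 = 27/50 L
Total solute = 559/100 + 27/50 = 613/100 L
Total volume = 13 + 3 = 16 L
Final concentration = 613/100/16 * 100 = 38.31%

38.31


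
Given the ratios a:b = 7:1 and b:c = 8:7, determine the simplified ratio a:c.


Given a:b = 7:1 and b:c = 8:7
Make b consistent. Multiply first ratio by 8: a:b = 56:8
Multiply second ratio by 1: b:c = 8:7
Now b = 8 in both, so a:b:c = 56:8:7
Therefore a:c = 56:7
Simplify by GCD: a:c = 8:1

8:1


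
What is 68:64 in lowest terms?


Find GCD(68, 64)
GCD = 4
Divide both by 4: 68/4 = 17, 64/4 = 16
Simplified ratio = 17:16

17:16


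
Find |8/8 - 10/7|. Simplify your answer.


Simplify: 8/8 = 1 and 10/7 = 10/7
Find common denominator: LCD = 7
Convert: 7/7 and 10/7
Difference = |7 - 10|/7 = 3/7
Simplified = 3/7

3/7


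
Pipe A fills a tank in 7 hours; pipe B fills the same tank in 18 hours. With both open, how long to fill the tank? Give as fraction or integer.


Rate of A = 1/7 job per hour
Rate of B = 1/18 job per hour
Combined rate = 1/7 + 1/18
Find common denominator: (18 + 7)/(7*18) = 25/126
Combined rate = 25/126 job per hour
Time together = 1 / (25/126) = 126/25 hours

126/25


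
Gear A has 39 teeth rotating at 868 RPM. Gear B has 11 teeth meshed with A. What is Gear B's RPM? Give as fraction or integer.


Gear ratio: teeth_A * RPM_A = teeth_B * RPM_B
39 * 868 = 11 * RPM_B
33852 = 11 * RPM_B
RPM_B = 33852 / 11
RPM_B = 33852/11

33852/11


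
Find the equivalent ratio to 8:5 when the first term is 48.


Original ratio: 8:5
First term target: 48
Scale factor = 48 / 8 = 6
Multiply second term: 5 * 6 = 30
Equivalent ratio = 48:30

48:30


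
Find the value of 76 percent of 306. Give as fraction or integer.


Compute 76% of 306
Convert percentage: 76% = 76/100
Multiply: 306 * 76/100
= 23256/100
= 5814/25

5814/25


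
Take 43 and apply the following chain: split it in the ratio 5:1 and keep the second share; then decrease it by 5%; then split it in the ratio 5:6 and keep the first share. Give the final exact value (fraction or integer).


Start with 43.
Step 1: Split 5:1, second share = 43 * 1/6 = 43/6
Step 2: Decrease by 5%: 43/6 * 95/100 = 817/120
Step 3: Split 5:6, first share = 817/120 * 5/11 = 817/264
Final result = 817/264

817/264


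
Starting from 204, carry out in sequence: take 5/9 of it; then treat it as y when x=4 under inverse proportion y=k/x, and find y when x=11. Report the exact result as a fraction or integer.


Start with 204.
Step 1: Take 5/9: 204 * 5/9 = 340/3
Step 2: Inverse prop: k = (340/3)*4; new y = k/11 = 340/3*4/11 = 1360/33
Final result = 1360/33

1360/33


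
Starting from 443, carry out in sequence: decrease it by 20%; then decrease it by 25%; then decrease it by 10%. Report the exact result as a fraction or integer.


Start with 443.
Step 1: Decrease by 20%: 443 * 80/100 = 1772/5
Step 2: Decrease by 25%: 1772/5 * 75/100 = 1329/5
Step 3: Decrease by 10%: 1329/5 * 90/100 = 11961/50
Final result = 11961/50

11961/50


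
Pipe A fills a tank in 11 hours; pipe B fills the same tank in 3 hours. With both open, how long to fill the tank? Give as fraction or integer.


Rate of A = 1/11 job per hour
Rate of B = 1/3 job per hour
Combined rate = 1/11 + 1/3
Find common denominator: (3 + 11)/(11*3) = 14/33
Combined rate = 14/33 job per hour
Time together = 1 / (14/33) = 33/14 hours

33/14


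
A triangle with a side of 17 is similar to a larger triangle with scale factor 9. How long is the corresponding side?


Similar triangles have proportional sides
Scale factor = 9
Smaller side = 17
Corresponding larger side = 17 * 9
= 153

153


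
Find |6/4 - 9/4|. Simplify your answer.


Simplify: 6/4 = 3/2 and 9/4 = 9/4
Find common denominator: LCD = 4
Convert: 6/4 and 9/4
Difference = |6 - 9|/4 = 3/4
Simplified = 3/4

3/4


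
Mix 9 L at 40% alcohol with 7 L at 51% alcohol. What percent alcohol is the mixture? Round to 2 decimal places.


Solute in mixture 1 = 40% of 9 L = 9*40/100 = 18/5 L
Solute in mixture 2 = 51% of 7 L = 7*51/100 = 357/100 L
Total solute = 18/5 + 357/100 = 717/100 L
Total volume = 9 + 7 = 16 L
Final concentration = 717/100/16 * 100 = 44.81%

44.81


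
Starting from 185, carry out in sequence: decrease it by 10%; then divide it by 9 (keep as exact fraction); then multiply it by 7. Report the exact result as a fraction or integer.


Start with 185.
Step 1: Decrease by 10%: 185 * 90/100 = 333/2
Step 2: Divide by 9: 333/2 / 9 = 37/2
Step 3: Multiply by 7: 37/2 * 7 = 259/2
Final result = 259/2

259/2


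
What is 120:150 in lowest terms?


Find GCD(120, 150)
GCD = 30
Divide both by 30: 120/30 = 4, 150/30 = 5
Simplified ratio = 4:5

4:5


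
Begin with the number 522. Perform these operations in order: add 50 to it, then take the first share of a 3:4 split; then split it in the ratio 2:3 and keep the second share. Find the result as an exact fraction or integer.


Start with 522.
Step 1: Add 50: 522+50=572; split 3:4 first = 572*3/7 = 1716/7
Step 2: Split 2:3, second share = 1716/7 * 3/5 = 5148/35
Final result = 5148/35

5148/35


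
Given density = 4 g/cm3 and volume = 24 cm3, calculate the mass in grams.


Using mass = density * volume
Density = 4 g/cm3
Volume = 24 cm3
Mass = 4 * 24
= 96 g

96


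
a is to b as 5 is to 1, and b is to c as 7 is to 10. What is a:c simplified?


Given a:b = 5:1 and b:c = 7:10
Make b consistent. Multiply first ratio by 7: a:b = 35:7
Multiply second ratio by 1: b:c = 7:10
Now b = 7 in both, so a:b:c = 35:7:10
Therefore a:c = 35:10
Simplify by GCD: a:c = 7:2

7:2


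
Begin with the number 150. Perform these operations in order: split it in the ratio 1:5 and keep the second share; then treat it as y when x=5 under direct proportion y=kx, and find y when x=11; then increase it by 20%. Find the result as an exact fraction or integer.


Start with 150.
Step 1: Split 1:5, second share = 150 * 5/6 = 125
Step 2: Direct prop: k = (125)/5; new y = k*11 = 125*11/5 = 275
Step 3: Increase by 20%: 275 * 120/100 = 330
Final result = 330

330


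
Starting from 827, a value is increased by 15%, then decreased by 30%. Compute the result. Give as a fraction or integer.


Start: 827
Step 1: increase by 15% => multiply by 115/100
  827 * 115/100 = 19021/20
Step 2: decrease by 30% => multiply by 70/100
  19021/20 * 70/100 = 133147/200
Final value = 133147/200

133147/200


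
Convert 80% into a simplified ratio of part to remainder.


Part = 80%, Remainder = 20%
Ratio = 80:20
GCD(80, 20) = 20
Simplify: 4:1 = 4:1

4:1
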